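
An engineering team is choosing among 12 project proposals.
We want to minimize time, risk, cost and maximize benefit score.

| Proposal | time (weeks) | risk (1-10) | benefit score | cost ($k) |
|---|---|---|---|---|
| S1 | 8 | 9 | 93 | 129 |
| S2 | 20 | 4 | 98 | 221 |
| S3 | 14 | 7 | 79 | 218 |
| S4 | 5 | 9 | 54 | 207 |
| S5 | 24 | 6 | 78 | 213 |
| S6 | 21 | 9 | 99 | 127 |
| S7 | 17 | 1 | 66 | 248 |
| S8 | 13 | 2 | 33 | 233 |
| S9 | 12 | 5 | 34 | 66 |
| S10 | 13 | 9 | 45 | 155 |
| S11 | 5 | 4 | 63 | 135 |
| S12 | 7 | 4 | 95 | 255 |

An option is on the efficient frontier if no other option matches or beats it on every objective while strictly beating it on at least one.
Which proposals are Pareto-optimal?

S1: not dominated.
S2: not dominated.
S3: not dominated.
S4: dominated by S11 (time 5≤5, risk 4≤9, benefit score 63≥54, cost 135≤207).
S5: not dominated.
S6: not dominated (best benefit score).
S7: not dominated (best risk).
S8: not dominated.
S9: not dominated (best cost).
S10: dominated by S1 (time 8≤13, risk 9≤9, benefit score 93≥45, cost 129≤155).
S11: not dominated.
S12: not dominated.

S1, S2, S3, S5, S6, S7, S8, S9, S11, S12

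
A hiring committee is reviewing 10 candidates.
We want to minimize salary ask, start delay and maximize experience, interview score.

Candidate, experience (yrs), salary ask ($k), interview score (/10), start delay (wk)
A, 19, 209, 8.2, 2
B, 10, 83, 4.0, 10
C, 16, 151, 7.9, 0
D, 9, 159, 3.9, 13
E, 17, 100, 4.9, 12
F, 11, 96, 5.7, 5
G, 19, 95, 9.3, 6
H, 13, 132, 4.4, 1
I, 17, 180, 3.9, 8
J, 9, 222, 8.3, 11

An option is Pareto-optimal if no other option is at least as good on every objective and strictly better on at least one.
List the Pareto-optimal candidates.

A, B, C, F, G, H

A: not dominated.
B: not dominated (best salary ask).
C: not dominated (best start delay).
D: dominated by B (experience 10≥9, salary ask 83≤159, interview score 4.0≥3.9, start delay 10≤13).
E: dominated by G (experience 19≥17, salary ask 95≤100, interview score 9.3≥4.9, start delay 6≤12).
F: not dominated.
G: not dominated (best interview score).
H: not dominated.
I: dominated by G (experience 19≥17, salary ask 95≤180, interview score 9.3≥3.9, start delay 6≤8).
J: dominated by G (experience 19≥9, salary ask 95≤222, interview score 9.3≥8.3, start delay 6≤11).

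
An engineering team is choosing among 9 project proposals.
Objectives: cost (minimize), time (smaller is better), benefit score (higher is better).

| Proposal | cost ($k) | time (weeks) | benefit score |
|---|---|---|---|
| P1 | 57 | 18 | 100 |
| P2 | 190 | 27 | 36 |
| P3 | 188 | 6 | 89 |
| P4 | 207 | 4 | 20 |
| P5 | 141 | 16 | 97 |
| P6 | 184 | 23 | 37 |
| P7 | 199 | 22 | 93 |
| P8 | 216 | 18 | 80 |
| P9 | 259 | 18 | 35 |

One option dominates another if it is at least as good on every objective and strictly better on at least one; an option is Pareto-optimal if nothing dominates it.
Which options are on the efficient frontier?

P1, P3, P4, P5

P1: not dominated (best cost).
P2: dominated by P1 (cost 57≤190, time 18≤27, benefit score 100≥36).
P3: not dominated.
P4: not dominated (best time).
P5: not dominated.
P6: dominated by P1 (cost 57≤184, time 18≤23, benefit score 100≥37).
P7: dominated by P1 (cost 57≤199, time 18≤22, benefit score 100≥93).
P8: dominated by P1 (cost 57≤216, time 18≤18, benefit score 100≥80).
P9: dominated by P1 (cost 57≤259, time 18≤18, benefit score 100≥35).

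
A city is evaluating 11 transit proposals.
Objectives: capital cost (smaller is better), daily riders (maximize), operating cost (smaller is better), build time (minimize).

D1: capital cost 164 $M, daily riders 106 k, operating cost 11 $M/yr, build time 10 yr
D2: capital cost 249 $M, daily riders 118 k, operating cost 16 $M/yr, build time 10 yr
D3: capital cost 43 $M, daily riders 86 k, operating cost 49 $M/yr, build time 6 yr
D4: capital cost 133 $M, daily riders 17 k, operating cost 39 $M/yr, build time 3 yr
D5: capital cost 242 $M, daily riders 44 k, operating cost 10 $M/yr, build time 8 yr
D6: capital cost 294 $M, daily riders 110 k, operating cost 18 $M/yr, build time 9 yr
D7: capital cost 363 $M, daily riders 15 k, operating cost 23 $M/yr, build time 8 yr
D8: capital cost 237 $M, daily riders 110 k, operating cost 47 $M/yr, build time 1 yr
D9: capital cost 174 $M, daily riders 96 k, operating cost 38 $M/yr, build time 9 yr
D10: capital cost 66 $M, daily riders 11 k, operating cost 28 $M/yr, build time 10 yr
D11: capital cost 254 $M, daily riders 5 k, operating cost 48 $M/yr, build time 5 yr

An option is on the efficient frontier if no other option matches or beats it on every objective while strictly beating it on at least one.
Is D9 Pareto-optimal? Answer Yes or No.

D1: worse on build time (10 vs 9).
D2: worse on capital cost (249 vs 174).
D3: worse on daily riders (86 vs 96).
D4: worse on daily riders (17 vs 96).
D5: worse on capital cost (242 vs 174).
D6: worse on capital cost (294 vs 174).
D7: worse on capital cost (363 vs 174).
D8: worse on capital cost (237 vs 174).
D10: worse on daily riders (11 vs 96).
D11: worse on capital cost (254 vs 174).
No option is at least as good as D9 on every objective and strictly better on one.

Yes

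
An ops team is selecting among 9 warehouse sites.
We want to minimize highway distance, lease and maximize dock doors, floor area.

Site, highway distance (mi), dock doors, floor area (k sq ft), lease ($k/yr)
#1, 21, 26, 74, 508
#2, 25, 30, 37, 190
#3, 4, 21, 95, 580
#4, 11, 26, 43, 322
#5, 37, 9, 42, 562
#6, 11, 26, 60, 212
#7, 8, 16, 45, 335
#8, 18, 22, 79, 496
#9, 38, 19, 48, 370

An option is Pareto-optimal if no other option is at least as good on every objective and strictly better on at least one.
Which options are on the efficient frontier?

#1, #2, #3, #6, #7, #8

#1: not dominated.
#2: not dominated (best dock doors).
#3: not dominated (best highway distance).
#4: dominated by #6 (highway distance 11≤11, dock doors 26≥26, floor area 60≥43, lease 212≤322).
#5: dominated by #1 (highway distance 21≤37, dock doors 26≥9, floor area 74≥42, lease 508≤562).
#6: not dominated.
#7: not dominated.
#8: not dominated.
#9: dominated by #6 (highway distance 11≤38, dock doors 26≥19, floor area 60≥48, lease 212≤370).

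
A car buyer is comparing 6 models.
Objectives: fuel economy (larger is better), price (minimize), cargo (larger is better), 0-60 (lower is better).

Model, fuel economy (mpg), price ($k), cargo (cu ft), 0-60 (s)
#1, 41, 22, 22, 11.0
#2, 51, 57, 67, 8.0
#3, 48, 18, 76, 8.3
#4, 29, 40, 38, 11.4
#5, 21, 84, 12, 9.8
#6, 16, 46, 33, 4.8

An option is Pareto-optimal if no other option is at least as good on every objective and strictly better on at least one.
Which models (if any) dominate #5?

#2, #3

#2: fuel economy 51≥21, price 57≤84, cargo 67≥12, 0-60 8.0≤9.8 — dominates #5.
#3: fuel economy 48≥21, price 18≤84, cargo 76≥12, 0-60 8.3≤9.8 — dominates #5.
Others (#1, #4, #6) are each worse than #5 on at least one objective.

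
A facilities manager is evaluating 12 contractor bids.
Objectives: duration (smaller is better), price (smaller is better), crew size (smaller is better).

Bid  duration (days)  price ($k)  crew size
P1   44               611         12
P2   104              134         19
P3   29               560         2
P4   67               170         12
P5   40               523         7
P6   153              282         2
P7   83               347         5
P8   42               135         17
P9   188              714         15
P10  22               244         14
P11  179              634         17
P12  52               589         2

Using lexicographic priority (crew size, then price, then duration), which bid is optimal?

First minimize crew size: best is 2, kept {P3, P6, P12}.
Then minimize price: best is 282, kept {P6}.

P6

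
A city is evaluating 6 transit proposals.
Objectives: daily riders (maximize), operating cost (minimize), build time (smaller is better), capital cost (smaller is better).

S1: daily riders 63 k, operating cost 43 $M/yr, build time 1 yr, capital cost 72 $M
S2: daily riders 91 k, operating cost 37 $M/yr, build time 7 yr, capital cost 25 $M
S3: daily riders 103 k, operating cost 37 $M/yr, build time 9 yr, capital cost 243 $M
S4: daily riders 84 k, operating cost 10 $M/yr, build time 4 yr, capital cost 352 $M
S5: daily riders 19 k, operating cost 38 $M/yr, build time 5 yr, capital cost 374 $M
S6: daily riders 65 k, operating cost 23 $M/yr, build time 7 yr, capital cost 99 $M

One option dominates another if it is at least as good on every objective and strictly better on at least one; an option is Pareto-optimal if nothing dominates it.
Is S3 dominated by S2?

S2 vs S3: S2 is worse on daily riders (91 vs 103), so it does not dominate S3.

No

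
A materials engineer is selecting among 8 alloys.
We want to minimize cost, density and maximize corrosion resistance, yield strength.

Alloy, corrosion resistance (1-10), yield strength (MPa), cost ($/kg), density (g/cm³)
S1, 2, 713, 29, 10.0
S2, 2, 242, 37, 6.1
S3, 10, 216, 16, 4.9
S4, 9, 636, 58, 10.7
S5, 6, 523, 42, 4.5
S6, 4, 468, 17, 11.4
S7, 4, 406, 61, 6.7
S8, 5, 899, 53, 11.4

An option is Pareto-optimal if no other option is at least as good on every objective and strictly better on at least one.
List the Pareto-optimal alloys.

S1: not dominated.
S2: not dominated.
S3: not dominated (best corrosion resistance).
S4: not dominated.
S5: not dominated (best density).
S6: not dominated.
S7: dominated by S5 (corrosion resistance 6≥4, yield strength 523≥406, cost 42≤61, density 4.5≤6.7).
S8: not dominated (best yield strength).

S1, S2, S3, S4, S5, S6, S8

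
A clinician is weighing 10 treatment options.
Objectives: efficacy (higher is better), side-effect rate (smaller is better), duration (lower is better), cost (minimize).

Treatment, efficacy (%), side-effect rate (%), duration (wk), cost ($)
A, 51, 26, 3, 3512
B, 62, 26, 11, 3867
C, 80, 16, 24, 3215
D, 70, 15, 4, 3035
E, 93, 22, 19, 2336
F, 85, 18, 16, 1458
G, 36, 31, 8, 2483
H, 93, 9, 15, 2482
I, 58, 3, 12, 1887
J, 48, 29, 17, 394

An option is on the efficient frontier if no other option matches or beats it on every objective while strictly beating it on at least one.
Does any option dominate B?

Yes

D vs B: efficacy 70≥62, side-effect rate 15≤26, duration 4≤11, cost 3035≤3867 — D is at least as good on every objective and strictly better on at least one, so D dominates B.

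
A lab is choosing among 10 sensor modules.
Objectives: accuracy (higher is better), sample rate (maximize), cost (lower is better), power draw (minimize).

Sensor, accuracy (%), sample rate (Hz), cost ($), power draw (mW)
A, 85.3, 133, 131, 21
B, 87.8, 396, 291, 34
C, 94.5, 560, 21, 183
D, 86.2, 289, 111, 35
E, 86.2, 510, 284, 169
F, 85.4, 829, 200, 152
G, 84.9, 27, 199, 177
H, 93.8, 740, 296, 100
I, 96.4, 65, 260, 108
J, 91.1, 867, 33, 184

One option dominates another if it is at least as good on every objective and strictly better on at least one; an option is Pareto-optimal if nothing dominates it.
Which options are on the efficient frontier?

A: not dominated (best power draw).
B: not dominated.
C: not dominated (best cost).
D: not dominated.
E: not dominated.
F: not dominated.
G: dominated by A (accuracy 85.3≥84.9, sample rate 133≥27, cost 131≤199, power draw 21≤177).
H: not dominated.
I: not dominated (best accuracy).
J: not dominated (best sample rate).

A, B, C, D, E, F, H, I, J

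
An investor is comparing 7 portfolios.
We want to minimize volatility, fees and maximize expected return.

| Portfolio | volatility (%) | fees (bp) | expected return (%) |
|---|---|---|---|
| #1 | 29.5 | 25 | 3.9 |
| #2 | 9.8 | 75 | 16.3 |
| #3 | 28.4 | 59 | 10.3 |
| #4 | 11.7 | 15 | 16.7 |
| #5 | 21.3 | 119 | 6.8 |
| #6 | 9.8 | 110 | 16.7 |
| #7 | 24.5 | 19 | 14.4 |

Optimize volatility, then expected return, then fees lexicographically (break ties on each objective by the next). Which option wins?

First minimize volatility: best is 9.8, kept {#2, #6}.
Then maximize expected return: best is 16.7, kept {#6}.

#6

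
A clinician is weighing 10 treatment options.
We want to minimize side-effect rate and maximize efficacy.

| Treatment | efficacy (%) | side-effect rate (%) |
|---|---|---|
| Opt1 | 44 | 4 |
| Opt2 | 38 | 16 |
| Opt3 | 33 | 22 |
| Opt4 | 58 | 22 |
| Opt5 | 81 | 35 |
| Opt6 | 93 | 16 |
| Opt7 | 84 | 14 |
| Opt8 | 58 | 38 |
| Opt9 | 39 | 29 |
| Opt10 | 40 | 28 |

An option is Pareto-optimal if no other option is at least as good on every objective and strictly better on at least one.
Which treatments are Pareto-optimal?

Opt1: not dominated (best side-effect rate).
Opt2: dominated by Opt1 (efficacy 44≥38, side-effect rate 4≤16).
Opt3: dominated by Opt1 (efficacy 44≥33, side-effect rate 4≤22).
Opt4: dominated by Opt6 (efficacy 93≥58, side-effect rate 16≤22).
Opt5: dominated by Opt6 (efficacy 93≥81, side-effect rate 16≤35).
Opt6: not dominated (best efficacy).
Opt7: not dominated.
Opt8: dominated by Opt4 (efficacy 58≥58, side-effect rate 22≤38).
Opt9: dominated by Opt1 (efficacy 44≥39, side-effect rate 4≤29).
Opt10: dominated by Opt1 (efficacy 44≥40, side-effect rate 4≤28).

Opt1, Opt6, Opt7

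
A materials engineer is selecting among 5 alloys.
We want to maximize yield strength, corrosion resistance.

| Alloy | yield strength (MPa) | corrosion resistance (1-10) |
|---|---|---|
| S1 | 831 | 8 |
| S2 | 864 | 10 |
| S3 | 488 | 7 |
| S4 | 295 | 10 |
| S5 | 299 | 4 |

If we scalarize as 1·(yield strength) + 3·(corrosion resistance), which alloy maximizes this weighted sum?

S2

S1: 1·831 + 3·8 = 855
S2: 1·864 + 3·10 = 894
S3: 1·488 + 3·7 = 509
S4: 1·295 + 3·10 = 325
S5: 1·299 + 3·4 = 311
Highest: S2 at 894.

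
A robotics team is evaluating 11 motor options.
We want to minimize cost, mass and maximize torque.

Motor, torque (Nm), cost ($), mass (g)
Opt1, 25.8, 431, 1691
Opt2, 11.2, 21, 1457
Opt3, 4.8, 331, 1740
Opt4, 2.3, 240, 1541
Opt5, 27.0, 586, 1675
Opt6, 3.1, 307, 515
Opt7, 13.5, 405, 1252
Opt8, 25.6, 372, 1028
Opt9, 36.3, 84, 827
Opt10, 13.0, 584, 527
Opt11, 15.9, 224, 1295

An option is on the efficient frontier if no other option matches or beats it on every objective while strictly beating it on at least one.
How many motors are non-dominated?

4

Opt1: dominated by Opt9 (torque 36.3≥25.8, cost 84≤431, mass 827≤1691).
Opt2: not dominated (best cost).
Opt3: dominated by Opt2 (torque 11.2≥4.8, cost 21≤331, mass 1457≤1740).
Opt4: dominated by Opt2 (torque 11.2≥2.3, cost 21≤240, mass 1457≤1541).
Opt5: dominated by Opt9 (torque 36.3≥27.0, cost 84≤586, mass 827≤1675).
Opt6: not dominated (best mass).
Opt7: dominated by Opt8 (torque 25.6≥13.5, cost 372≤405, mass 1028≤1252).
Opt8: dominated by Opt9 (torque 36.3≥25.6, cost 84≤372, mass 827≤1028).
Opt9: not dominated (best torque).
Opt10: not dominated.
Opt11: dominated by Opt9 (torque 36.3≥15.9, cost 84≤224, mass 827≤1295).
Pareto-optimal: Opt2, Opt6, Opt9, Opt10 → 4.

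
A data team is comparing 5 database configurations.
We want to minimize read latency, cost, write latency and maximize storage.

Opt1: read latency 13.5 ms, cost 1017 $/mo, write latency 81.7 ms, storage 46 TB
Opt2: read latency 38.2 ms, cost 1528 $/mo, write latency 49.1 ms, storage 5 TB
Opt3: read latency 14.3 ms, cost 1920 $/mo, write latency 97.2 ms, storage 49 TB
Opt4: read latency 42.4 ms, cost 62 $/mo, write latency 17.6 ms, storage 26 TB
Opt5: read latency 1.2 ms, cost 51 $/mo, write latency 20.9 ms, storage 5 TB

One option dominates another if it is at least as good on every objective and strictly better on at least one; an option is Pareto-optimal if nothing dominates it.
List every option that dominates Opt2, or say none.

Opt5

Opt5: read latency 1.2≤38.2, cost 51≤1528, write latency 20.9≤49.1, storage 5≥5 — dominates Opt2.
Others (Opt1, Opt3, Opt4) are each worse than Opt2 on at least one objective.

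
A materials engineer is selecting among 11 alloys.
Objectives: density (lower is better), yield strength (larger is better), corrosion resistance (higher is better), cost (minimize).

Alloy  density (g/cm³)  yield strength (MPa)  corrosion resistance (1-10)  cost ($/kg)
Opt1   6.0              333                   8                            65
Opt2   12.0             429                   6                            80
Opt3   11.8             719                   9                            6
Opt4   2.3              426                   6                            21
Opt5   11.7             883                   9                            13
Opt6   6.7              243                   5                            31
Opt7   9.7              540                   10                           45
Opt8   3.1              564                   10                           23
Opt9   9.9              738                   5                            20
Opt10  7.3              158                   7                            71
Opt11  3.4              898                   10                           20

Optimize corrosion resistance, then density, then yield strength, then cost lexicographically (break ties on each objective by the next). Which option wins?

Opt8

First maximize corrosion resistance: best is 10, kept {Opt7, Opt8, Opt11}.
Then minimize density: best is 3.1, kept {Opt8}.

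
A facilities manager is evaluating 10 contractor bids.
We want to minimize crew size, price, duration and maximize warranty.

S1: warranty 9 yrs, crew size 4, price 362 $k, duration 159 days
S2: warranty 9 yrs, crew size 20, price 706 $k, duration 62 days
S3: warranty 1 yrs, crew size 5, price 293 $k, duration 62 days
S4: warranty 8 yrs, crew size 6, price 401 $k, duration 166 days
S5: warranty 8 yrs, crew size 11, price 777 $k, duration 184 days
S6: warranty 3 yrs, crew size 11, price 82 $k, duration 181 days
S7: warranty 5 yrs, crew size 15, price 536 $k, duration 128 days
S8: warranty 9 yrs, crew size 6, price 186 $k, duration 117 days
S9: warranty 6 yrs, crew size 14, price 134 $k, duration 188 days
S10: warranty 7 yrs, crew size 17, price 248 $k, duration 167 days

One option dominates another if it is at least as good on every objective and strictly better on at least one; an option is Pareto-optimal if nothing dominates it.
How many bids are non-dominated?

6

S1: not dominated (best crew size).
S2: not dominated.
S3: not dominated.
S4: dominated by S1 (warranty 9≥8, crew size 4≤6, price 362≤401, duration 159≤166).
S5: dominated by S1 (warranty 9≥8, crew size 4≤11, price 362≤777, duration 159≤184).
S6: not dominated (best price).
S7: dominated by S8 (warranty 9≥5, crew size 6≤15, price 186≤536, duration 117≤128).
S8: not dominated.
S9: not dominated.
S10: dominated by S8 (warranty 9≥7, crew size 6≤17, price 186≤248, duration 117≤167).
Pareto-optimal: S1, S2, S3, S6, S8, S9 → 6.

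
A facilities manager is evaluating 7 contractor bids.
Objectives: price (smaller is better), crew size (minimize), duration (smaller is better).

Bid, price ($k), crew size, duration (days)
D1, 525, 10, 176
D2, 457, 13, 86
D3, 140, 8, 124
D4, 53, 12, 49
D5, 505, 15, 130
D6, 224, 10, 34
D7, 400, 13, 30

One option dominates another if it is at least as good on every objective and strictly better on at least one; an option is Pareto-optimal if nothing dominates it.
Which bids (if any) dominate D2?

D4: price 53≤457, crew size 12≤13, duration 49≤86 — dominates D2.
D6: price 224≤457, crew size 10≤13, duration 34≤86 — dominates D2.
D7: price 400≤457, crew size 13≤13, duration 30≤86 — dominates D2.
Others (D1, D3, D5) are each worse than D2 on at least one objective.

D4, D6, D7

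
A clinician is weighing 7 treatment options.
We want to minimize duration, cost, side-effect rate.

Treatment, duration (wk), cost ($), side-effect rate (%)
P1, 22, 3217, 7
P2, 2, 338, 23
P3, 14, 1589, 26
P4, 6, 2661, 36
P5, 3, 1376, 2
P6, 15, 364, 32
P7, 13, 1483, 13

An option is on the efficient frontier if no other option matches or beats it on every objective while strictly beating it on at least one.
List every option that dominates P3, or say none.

P2, P5, P7

P2: duration 2≤14, cost 338≤1589, side-effect rate 23≤26 — dominates P3.
P5: duration 3≤14, cost 1376≤1589, side-effect rate 2≤26 — dominates P3.
P7: duration 13≤14, cost 1483≤1589, side-effect rate 13≤26 — dominates P3.
Others (P1, P4, P6) are each worse than P3 on at least one objective.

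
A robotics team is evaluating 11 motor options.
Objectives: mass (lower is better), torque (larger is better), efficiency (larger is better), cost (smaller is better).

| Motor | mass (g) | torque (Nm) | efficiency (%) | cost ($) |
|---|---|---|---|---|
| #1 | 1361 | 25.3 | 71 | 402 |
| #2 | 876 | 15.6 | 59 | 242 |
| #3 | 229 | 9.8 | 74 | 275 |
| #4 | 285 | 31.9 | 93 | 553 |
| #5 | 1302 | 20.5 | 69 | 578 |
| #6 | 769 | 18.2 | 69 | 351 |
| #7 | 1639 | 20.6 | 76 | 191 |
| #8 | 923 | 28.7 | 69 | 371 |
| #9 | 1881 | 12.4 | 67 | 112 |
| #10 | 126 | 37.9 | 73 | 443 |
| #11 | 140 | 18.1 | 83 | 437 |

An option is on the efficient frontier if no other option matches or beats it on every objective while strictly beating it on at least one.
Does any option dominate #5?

Yes

#4 vs #5: mass 285≤1302, torque 31.9≥20.5, efficiency 93≥69, cost 553≤578 — #4 is at least as good on every objective and strictly better on at least one, so #4 dominates #5.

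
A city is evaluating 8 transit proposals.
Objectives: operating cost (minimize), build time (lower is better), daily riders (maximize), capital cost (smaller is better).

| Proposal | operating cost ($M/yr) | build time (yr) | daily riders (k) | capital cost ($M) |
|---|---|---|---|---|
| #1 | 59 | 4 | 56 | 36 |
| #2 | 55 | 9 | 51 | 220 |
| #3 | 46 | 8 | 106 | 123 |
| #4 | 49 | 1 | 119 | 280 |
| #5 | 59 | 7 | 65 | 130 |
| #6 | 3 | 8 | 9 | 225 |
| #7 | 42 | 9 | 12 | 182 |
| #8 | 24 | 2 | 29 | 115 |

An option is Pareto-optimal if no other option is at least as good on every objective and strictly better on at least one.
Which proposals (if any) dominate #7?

#8: operating cost 24≤42, build time 2≤9, daily riders 29≥12, capital cost 115≤182 — dominates #7.
Others (#1, #2, #3, #4, #5, #6) are each worse than #7 on at least one objective.

#8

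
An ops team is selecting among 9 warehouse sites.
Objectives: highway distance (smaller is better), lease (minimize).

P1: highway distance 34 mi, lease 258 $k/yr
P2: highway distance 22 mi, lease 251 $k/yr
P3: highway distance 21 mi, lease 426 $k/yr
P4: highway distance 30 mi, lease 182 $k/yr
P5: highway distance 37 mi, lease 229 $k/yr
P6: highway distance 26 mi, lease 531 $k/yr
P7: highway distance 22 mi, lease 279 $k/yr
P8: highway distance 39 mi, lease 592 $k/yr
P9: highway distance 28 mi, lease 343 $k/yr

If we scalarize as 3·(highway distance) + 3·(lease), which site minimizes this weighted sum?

P1: 3·34 + 3·258 = 876
P2: 3·22 + 3·251 = 819
P3: 3·21 + 3·426 = 1341
P4: 3·30 + 3·182 = 636
P5: 3·37 + 3·229 = 798
P6: 3·26 + 3·531 = 1671
P7: 3·22 + 3·279 = 903
P8: 3·39 + 3·592 = 1893
P9: 3·28 + 3·343 = 1113
Lowest: P4 at 636.

P4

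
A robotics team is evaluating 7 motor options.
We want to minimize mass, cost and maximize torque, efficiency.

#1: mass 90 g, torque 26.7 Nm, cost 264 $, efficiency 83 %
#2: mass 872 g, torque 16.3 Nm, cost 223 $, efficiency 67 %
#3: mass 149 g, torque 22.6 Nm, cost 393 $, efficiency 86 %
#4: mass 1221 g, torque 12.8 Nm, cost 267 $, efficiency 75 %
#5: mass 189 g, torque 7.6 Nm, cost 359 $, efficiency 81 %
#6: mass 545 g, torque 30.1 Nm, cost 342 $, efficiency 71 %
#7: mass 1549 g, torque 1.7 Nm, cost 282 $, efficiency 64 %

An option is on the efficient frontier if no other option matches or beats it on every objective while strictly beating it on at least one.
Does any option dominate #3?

No

#1: worse on efficiency (83 vs 86).
#2: worse on mass (872 vs 149).
#4: worse on mass (1221 vs 149).
#5: worse on mass (189 vs 149).
#6: worse on mass (545 vs 149).
#7: worse on mass (1549 vs 149).
No option is at least as good as #3 on every objective and strictly better on one.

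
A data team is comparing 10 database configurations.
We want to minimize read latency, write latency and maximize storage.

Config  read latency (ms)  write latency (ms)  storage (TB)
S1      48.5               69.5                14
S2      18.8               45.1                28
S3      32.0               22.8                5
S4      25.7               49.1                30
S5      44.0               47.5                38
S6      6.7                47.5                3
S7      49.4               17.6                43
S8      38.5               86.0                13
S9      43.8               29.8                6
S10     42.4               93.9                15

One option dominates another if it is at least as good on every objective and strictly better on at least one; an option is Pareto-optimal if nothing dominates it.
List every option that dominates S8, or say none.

S2, S4

S2: read latency 18.8≤38.5, write latency 45.1≤86.0, storage 28≥13 — dominates S8.
S4: read latency 25.7≤38.5, write latency 49.1≤86.0, storage 30≥13 — dominates S8.
Others (S1, S3, S5, S6, S7, S9, S10) are each worse than S8 on at least one objective.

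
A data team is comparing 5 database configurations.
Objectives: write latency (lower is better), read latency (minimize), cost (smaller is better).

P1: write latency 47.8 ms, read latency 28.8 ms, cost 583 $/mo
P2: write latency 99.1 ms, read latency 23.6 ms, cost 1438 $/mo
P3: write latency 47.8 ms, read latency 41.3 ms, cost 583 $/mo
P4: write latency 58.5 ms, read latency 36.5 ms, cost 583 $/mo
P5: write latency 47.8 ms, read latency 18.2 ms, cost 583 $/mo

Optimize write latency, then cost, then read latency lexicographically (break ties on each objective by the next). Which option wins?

First minimize write latency: best is 47.8, kept {P1, P3, P5}.
Then minimize cost: best is 583, kept {P1, P3, P5}.
Then minimize read latency: best is 18.2, kept {P5}.

P5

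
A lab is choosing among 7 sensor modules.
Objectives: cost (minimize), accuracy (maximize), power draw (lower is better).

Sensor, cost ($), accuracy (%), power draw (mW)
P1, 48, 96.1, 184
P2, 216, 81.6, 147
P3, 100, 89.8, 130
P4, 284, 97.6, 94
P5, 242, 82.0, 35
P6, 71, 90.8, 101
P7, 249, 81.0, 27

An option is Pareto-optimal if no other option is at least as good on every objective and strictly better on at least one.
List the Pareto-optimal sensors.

P1, P4, P5, P6, P7

P1: not dominated (best cost).
P2: dominated by P3 (cost 100≤216, accuracy 89.8≥81.6, power draw 130≤147).
P3: dominated by P6 (cost 71≤100, accuracy 90.8≥89.8, power draw 101≤130).
P4: not dominated (best accuracy).
P5: not dominated.
P6: not dominated.
P7: not dominated (best power draw).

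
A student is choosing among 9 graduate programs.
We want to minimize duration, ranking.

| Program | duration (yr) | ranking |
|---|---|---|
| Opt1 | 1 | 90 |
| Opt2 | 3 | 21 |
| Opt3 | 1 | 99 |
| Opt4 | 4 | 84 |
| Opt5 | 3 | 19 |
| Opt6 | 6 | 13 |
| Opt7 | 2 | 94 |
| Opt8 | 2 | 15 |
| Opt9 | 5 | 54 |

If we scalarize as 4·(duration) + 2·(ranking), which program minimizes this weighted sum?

Opt1: 4·1 + 2·90 = 184
Opt2: 4·3 + 2·21 = 54
Opt3: 4·1 + 2·99 = 202
Opt4: 4·4 + 2·84 = 184
Opt5: 4·3 + 2·19 = 50
Opt6: 4·6 + 2·13 = 50
Opt7: 4·2 + 2·94 = 196
Opt8: 4·2 + 2·15 = 38
Opt9: 4·5 + 2·54 = 128
Lowest: Opt8 at 38.

Opt8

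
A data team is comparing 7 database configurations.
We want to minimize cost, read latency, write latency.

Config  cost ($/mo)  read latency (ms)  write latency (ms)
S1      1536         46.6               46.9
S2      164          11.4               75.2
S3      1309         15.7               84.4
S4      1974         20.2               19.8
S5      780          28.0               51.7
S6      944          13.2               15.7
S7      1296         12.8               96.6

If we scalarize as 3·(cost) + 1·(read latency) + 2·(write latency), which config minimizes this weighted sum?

S1: 3·1536 + 1·46.6 + 2·46.9 = 4748.4
S2: 3·164 + 1·11.4 + 2·75.2 = 653.8
S3: 3·1309 + 1·15.7 + 2·84.4 = 4111.5
S4: 3·1974 + 1·20.2 + 2·19.8 = 5981.8
S5: 3·780 + 1·28.0 + 2·51.7 = 2471.4
S6: 3·944 + 1·13.2 + 2·15.7 = 2876.6
S7: 3·1296 + 1·12.8 + 2·96.6 = 4094.0
Lowest: S2 at 653.8.

S2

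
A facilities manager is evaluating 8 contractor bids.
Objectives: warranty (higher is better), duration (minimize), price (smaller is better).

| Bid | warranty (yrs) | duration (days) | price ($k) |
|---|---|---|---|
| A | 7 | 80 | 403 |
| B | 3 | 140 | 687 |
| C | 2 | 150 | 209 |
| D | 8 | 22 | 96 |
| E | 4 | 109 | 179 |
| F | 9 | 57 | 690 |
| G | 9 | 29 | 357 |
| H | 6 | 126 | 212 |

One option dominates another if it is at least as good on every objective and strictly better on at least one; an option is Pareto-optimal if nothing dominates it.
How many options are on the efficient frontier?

A: dominated by D (warranty 8≥7, duration 22≤80, price 96≤403).
B: dominated by A (warranty 7≥3, duration 80≤140, price 403≤687).
C: dominated by D (warranty 8≥2, duration 22≤150, price 96≤209).
D: not dominated (best duration).
E: dominated by D (warranty 8≥4, duration 22≤109, price 96≤179).
F: dominated by G (warranty 9≥9, duration 29≤57, price 357≤690).
G: not dominated.
H: dominated by D (warranty 8≥6, duration 22≤126, price 96≤212).
Pareto-optimal: D, G → 2.

2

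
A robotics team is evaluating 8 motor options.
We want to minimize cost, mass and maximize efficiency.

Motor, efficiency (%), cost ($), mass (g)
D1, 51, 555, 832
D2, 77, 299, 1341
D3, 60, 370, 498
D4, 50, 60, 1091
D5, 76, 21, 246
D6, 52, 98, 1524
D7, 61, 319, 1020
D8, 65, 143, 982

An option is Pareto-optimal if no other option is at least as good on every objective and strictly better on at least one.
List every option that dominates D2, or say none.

D1: worse on efficiency (51 vs 77).
D3: worse on efficiency (60 vs 77).
D4: worse on efficiency (50 vs 77).
D5: worse on efficiency (76 vs 77).
D6: worse on efficiency (52 vs 77).
D7: worse on efficiency (61 vs 77).
D8: worse on efficiency (65 vs 77).
No option dominates D2.

none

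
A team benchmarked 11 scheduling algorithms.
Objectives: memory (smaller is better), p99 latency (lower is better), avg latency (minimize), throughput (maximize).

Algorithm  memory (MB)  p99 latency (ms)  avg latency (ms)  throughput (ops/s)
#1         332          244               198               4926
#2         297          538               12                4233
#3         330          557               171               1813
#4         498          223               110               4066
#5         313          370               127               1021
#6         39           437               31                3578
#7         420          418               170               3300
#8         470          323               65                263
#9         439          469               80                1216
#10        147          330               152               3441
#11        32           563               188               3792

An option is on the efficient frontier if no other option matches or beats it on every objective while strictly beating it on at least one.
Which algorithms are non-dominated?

#1, #2, #4, #5, #6, #8, #10, #11

#1: not dominated (best throughput).
#2: not dominated (best avg latency).
#3: dominated by #2 (memory 297≤330, p99 latency 538≤557, avg latency 12≤171, throughput 4233≥1813).
#4: not dominated (best p99 latency).
#5: not dominated.
#6: not dominated.
#7: dominated by #10 (memory 147≤420, p99 latency 330≤418, avg latency 152≤170, throughput 3441≥3300).
#8: not dominated.
#9: dominated by #6 (memory 39≤439, p99 latency 437≤469, avg latency 31≤80, throughput 3578≥1216).
#10: not dominated.
#11: not dominated (best memory).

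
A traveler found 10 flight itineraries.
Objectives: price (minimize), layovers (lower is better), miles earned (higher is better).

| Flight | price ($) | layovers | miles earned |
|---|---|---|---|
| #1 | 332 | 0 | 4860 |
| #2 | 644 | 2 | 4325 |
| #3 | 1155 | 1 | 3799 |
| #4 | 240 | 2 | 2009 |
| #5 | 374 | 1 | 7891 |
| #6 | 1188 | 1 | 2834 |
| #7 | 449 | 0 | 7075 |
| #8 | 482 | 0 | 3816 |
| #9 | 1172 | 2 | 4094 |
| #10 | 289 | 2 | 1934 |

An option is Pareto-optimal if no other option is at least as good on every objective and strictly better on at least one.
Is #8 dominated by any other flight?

#1 vs #8: price 332≤482, layovers 0≤0, miles earned 4860≥3816 — #1 is at least as good on every objective and strictly better on at least one, so #1 dominates #8.

Yes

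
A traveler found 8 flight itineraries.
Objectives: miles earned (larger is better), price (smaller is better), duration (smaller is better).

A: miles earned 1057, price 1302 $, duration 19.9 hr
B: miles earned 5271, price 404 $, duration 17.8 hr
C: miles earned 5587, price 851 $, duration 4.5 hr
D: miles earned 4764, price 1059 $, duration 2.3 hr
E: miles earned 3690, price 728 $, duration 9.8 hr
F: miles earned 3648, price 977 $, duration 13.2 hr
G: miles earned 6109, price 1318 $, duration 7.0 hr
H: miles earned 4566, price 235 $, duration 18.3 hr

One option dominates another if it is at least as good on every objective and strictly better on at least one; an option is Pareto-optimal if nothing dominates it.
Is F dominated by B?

No

B vs F: B is worse on duration (17.8 vs 13.2), so it does not dominate F.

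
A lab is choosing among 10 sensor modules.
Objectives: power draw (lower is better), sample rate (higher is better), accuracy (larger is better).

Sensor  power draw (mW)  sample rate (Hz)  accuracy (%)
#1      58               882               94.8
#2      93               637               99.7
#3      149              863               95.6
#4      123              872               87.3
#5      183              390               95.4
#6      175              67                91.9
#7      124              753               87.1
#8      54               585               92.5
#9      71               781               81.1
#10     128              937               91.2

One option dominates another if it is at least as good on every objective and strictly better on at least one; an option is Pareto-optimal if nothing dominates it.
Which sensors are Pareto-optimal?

#1, #2, #3, #8, #10

#1: not dominated.
#2: not dominated (best accuracy).
#3: not dominated.
#4: dominated by #1 (power draw 58≤123, sample rate 882≥872, accuracy 94.8≥87.3).
#5: dominated by #2 (power draw 93≤183, sample rate 637≥390, accuracy 99.7≥95.4).
#6: dominated by #1 (power draw 58≤175, sample rate 882≥67, accuracy 94.8≥91.9).
#7: dominated by #1 (power draw 58≤124, sample rate 882≥753, accuracy 94.8≥87.1).
#8: not dominated (best power draw).
#9: dominated by #1 (power draw 58≤71, sample rate 882≥781, accuracy 94.8≥81.1).
#10: not dominated (best sample rate).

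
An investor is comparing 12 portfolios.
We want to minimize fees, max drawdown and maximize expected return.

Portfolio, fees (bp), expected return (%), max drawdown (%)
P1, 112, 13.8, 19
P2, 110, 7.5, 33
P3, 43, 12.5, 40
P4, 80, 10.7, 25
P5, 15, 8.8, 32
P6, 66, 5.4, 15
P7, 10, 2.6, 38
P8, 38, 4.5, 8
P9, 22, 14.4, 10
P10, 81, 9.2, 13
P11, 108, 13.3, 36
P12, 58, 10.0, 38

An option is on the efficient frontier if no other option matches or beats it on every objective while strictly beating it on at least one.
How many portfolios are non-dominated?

P1: dominated by P9 (fees 22≤112, expected return 14.4≥13.8, max drawdown 10≤19).
P2: dominated by P4 (fees 80≤110, expected return 10.7≥7.5, max drawdown 25≤33).
P3: dominated by P9 (fees 22≤43, expected return 14.4≥12.5, max drawdown 10≤40).
P4: dominated by P9 (fees 22≤80, expected return 14.4≥10.7, max drawdown 10≤25).
P5: not dominated.
P6: dominated by P9 (fees 22≤66, expected return 14.4≥5.4, max drawdown 10≤15).
P7: not dominated (best fees).
P8: not dominated (best max drawdown).
P9: not dominated (best expected return).
P10: dominated by P9 (fees 22≤81, expected return 14.4≥9.2, max drawdown 10≤13).
P11: dominated by P9 (fees 22≤108, expected return 14.4≥13.3, max drawdown 10≤36).
P12: dominated by P9 (fees 22≤58, expected return 14.4≥10.0, max drawdown 10≤38).
Pareto-optimal: P5, P7, P8, P9 → 4.

4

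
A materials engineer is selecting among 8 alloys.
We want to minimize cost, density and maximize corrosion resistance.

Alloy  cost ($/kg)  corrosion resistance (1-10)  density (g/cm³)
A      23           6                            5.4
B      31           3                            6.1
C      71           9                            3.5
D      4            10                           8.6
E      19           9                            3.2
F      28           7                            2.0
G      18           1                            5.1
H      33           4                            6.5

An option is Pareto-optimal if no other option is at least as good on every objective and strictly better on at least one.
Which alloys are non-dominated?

A: dominated by E (cost 19≤23, corrosion resistance 9≥6, density 3.2≤5.4).
B: dominated by A (cost 23≤31, corrosion resistance 6≥3, density 5.4≤6.1).
C: dominated by E (cost 19≤71, corrosion resistance 9≥9, density 3.2≤3.5).
D: not dominated (best cost).
E: not dominated.
F: not dominated (best density).
G: not dominated.
H: dominated by A (cost 23≤33, corrosion resistance 6≥4, density 5.4≤6.5).

D, E, F, G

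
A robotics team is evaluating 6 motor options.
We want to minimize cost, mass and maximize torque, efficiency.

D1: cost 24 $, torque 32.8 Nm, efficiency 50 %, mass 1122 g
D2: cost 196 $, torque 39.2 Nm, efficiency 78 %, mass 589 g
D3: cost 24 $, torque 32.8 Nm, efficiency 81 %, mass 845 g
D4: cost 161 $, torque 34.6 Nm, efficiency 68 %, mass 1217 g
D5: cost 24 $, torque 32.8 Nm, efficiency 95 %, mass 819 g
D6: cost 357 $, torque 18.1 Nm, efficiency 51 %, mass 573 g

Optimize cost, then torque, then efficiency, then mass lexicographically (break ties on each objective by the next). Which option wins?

D5

First minimize cost: best is 24, kept {D1, D3, D5}.
Then maximize torque: best is 32.8, kept {D1, D3, D5}.
Then maximize efficiency: best is 95, kept {D5}.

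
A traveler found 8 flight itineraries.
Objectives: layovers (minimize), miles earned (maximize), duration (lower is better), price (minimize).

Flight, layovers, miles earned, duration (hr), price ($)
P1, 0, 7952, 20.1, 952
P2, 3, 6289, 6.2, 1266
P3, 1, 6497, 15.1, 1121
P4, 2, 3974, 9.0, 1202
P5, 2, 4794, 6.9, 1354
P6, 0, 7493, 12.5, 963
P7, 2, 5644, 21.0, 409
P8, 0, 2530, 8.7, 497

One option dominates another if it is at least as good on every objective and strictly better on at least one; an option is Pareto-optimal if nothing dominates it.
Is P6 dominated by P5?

No

P5 vs P6: P5 is worse on layovers (2 vs 0), so it does not dominate P6.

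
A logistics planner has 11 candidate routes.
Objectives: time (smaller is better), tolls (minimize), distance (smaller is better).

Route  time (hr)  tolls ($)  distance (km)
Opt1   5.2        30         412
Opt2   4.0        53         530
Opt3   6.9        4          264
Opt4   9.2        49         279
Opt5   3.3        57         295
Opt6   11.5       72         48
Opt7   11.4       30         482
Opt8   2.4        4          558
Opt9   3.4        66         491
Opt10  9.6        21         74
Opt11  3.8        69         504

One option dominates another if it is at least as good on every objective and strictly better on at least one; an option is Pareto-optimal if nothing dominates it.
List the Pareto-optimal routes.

Opt1, Opt2, Opt3, Opt5, Opt6, Opt8, Opt10

Opt1: not dominated.
Opt2: not dominated.
Opt3: not dominated.
Opt4: dominated by Opt3 (time 6.9≤9.2, tolls 4≤49, distance 264≤279).
Opt5: not dominated.
Opt6: not dominated (best distance).
Opt7: dominated by Opt1 (time 5.2≤11.4, tolls 30≤30, distance 412≤482).
Opt8: not dominated (best time).
Opt9: dominated by Opt5 (time 3.3≤3.4, tolls 57≤66, distance 295≤491).
Opt10: not dominated.
Opt11: dominated by Opt5 (time 3.3≤3.8, tolls 57≤69, distance 295≤504).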